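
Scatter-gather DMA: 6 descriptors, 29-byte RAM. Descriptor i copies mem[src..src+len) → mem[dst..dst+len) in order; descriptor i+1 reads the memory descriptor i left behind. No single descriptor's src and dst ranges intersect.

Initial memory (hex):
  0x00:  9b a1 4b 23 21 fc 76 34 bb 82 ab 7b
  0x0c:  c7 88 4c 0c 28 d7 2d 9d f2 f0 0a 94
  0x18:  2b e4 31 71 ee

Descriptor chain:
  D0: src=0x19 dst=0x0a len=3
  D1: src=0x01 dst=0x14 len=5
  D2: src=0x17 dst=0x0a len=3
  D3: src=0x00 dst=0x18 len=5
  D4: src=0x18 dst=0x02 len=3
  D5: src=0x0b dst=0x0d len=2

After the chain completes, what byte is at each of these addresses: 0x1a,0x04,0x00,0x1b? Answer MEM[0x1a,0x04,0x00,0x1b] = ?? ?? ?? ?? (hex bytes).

MEM[0x1a,0x04,0x00,0x1b] = 4b 4b 9b 23

#0 dst[0x0a+3] := {0xe4,0x31,0x71}
#1 dst[0x14+5] := {0xa1,0x4b,0x23,0x21,0xfc}
#2 dst[0x0a+3] := {0x21,0xfc,0xe4}
#3 dst[0x18+5] := {0x9b,0xa1,0x4b,0x23,0x21}
#4 dst[0x02+3] := {0x9b,0xa1,0x4b}
#5 dst[0x0d+2] := {0xfc,0xe4}
query mem[0x1a]=0x4b, mem[0x04]=0x4b, mem[0x00]=0x9b, mem[0x1b]=0x23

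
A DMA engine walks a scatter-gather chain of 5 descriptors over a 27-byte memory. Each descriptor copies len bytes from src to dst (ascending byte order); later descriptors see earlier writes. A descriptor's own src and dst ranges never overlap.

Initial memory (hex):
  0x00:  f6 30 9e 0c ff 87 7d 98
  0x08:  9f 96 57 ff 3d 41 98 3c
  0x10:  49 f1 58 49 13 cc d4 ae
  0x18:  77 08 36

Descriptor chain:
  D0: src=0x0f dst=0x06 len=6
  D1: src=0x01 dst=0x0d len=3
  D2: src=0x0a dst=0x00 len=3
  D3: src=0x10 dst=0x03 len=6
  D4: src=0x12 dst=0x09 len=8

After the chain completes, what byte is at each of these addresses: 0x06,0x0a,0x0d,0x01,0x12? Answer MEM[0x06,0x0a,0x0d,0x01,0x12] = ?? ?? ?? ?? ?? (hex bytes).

MEM[0x06,0x0a,0x0d,0x01,0x12] = 49 49 d4 13 58

D0: mem[0x06..0x0b] <- [3c 49 f1 58 49 13]
D1: mem[0x0d..0x0f] <- [30 9e 0c]
D2: mem[0x00..0x02] <- [49 13 3d]
D3: mem[0x03..0x08] <- [49 f1 58 49 13 cc]
D4: mem[0x09..0x10] <- [58 49 13 cc d4 ae 77 08]
query mem[0x06]=0x49, mem[0x0a]=0x49, mem[0x0d]=0xd4, mem[0x01]=0x13, mem[0x12]=0x58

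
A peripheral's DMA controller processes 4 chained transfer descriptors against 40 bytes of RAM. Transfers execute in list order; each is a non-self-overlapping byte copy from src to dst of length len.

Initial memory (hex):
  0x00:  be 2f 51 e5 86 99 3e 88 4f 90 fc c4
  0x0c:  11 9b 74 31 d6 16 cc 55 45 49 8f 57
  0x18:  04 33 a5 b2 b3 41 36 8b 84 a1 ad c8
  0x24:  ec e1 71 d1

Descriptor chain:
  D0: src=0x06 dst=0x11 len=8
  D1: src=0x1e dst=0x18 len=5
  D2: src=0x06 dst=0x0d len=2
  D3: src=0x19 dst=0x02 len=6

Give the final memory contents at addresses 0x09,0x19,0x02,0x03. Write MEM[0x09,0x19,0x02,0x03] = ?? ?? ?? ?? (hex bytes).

MEM[0x09,0x19,0x02,0x03] = 90 8b 8b 84

#0 dst[0x11+8] := {0x3e,0x88,0x4f,0x90,0xfc,0xc4,0x11,0x9b}
#1 dst[0x18+5] := {0x36,0x8b,0x84,0xa1,0xad}
#2 dst[0x0d+2] := {0x3e,0x88}
#3 dst[0x02+6] := {0x8b,0x84,0xa1,0xad,0x41,0x36}
query mem[0x09]=0x90, mem[0x19]=0x8b, mem[0x02]=0x8b, mem[0x03]=0x84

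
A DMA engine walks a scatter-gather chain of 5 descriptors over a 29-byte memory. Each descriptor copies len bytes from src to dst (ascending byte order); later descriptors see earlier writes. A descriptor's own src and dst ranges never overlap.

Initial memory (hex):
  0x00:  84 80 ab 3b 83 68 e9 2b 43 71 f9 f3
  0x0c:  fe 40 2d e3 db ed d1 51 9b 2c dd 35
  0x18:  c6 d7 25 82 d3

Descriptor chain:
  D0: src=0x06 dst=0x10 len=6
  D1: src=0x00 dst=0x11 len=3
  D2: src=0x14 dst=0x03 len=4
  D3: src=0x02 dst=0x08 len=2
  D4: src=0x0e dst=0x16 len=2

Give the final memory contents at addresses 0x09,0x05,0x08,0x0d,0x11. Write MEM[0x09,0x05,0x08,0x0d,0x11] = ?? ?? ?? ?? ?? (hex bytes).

[0] 0x06->0x10 len=6 : e9 2b 43 71 f9 f3
[1] 0x00->0x11 len=3 : 84 80 ab
[2] 0x14->0x03 len=4 : f9 f3 dd 35
[3] 0x02->0x08 len=2 : ab f9
[4] 0x0e->0x16 len=2 : 2d e3
query mem[0x09]=0xf9, mem[0x05]=0xdd, mem[0x08]=0xab, mem[0x0d]=0x40, mem[0x11]=0x84

MEM[0x09,0x05,0x08,0x0d,0x11] = f9 dd ab 40 84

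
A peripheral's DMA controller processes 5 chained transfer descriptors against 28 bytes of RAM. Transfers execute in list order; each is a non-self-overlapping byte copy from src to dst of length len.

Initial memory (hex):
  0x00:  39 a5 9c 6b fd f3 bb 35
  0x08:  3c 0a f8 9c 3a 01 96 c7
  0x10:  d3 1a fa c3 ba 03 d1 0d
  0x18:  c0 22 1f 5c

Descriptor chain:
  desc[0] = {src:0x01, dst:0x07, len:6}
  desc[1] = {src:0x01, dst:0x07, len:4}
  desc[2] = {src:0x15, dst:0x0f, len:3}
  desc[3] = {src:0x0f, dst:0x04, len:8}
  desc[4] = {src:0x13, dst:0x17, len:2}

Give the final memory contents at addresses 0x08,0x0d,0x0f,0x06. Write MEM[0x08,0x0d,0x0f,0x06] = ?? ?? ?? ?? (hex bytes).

MEM[0x08,0x0d,0x0f,0x06] = c3 01 03 0d

#0 dst[0x07+6] := {0xa5,0x9c,0x6b,0xfd,0xf3,0xbb}
#1 dst[0x07+4] := {0xa5,0x9c,0x6b,0xfd}
#2 dst[0x0f+3] := {0x03,0xd1,0x0d}
#3 dst[0x04+8] := {0x03,0xd1,0x0d,0xfa,0xc3,0xba,0x03,0xd1}
#4 dst[0x17+2] := {0xc3,0xba}
query mem[0x08]=0xc3, mem[0x0d]=0x01, mem[0x0f]=0x03, mem[0x06]=0x0d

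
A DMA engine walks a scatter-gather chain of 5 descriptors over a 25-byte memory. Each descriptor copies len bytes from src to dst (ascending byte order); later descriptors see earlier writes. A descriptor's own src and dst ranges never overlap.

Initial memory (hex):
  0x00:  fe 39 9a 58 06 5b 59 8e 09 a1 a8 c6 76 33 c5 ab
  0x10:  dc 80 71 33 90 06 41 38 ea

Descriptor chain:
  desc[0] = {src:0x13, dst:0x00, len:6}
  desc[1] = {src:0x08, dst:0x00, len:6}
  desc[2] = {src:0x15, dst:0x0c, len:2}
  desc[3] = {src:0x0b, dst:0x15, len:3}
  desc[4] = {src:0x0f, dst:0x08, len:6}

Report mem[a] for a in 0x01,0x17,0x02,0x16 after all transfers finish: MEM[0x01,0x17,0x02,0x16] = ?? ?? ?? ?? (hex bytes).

MEM[0x01,0x17,0x02,0x16] = a1 41 a8 06

  after D0: wrote 6B at 0x00 = 3390064138ea
  after D1: wrote 6B at 0x00 = 09a1a8c67633
  after D2: wrote 2B at 0x0c = 0641
  after D3: wrote 3B at 0x15 = c60641
  after D4: wrote 6B at 0x08 = abdc80713390
query mem[0x01]=0xa1, mem[0x17]=0x41, mem[0x02]=0xa8, mem[0x16]=0x06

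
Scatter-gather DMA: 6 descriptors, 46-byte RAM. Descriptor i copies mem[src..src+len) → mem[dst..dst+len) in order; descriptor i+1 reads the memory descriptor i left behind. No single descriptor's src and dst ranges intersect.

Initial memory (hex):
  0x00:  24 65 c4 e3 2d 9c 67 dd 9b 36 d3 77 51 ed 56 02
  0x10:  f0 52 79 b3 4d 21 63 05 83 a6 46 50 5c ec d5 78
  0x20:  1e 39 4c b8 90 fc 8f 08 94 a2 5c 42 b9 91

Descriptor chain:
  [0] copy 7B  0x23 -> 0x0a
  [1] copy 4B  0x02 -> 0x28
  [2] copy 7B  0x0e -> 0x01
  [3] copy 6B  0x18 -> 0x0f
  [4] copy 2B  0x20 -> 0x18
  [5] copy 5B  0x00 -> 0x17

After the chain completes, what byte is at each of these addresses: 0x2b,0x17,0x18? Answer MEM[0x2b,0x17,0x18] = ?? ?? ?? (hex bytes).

MEM[0x2b,0x17,0x18] = 9c 24 08

D0: mem[0x0a..0x10] <- [b8 90 fc 8f 08 94 a2]
D1: mem[0x28..0x2b] <- [c4 e3 2d 9c]
D2: mem[0x01..0x07] <- [08 94 a2 52 79 b3 4d]
D3: mem[0x0f..0x14] <- [83 a6 46 50 5c ec]
D4: mem[0x18..0x19] <- [1e 39]
D5: mem[0x17..0x1b] <- [24 08 94 a2 52]
query mem[0x2b]=0x9c, mem[0x17]=0x24, mem[0x18]=0x08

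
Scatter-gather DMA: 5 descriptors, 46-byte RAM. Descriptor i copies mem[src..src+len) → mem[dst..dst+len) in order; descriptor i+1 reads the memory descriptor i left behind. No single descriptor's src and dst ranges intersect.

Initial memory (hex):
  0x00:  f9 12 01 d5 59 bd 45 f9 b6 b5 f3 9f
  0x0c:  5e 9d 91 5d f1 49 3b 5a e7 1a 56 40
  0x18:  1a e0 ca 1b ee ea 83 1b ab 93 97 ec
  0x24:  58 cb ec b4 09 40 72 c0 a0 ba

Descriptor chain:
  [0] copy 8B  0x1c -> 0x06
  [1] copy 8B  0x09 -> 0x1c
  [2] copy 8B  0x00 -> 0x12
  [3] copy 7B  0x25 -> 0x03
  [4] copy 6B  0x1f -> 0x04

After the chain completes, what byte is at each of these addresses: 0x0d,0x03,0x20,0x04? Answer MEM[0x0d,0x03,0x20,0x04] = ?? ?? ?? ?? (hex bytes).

  after D0: wrote 8B at 0x06 = eeea831bab9397ec
  after D1: wrote 8B at 0x1c = 1bab9397ec915df1
  after D2: wrote 8B at 0x12 = f91201d559bdeeea
  after D3: wrote 7B at 0x03 = cbecb4094072c0
  after D4: wrote 6B at 0x04 = 97ec915df158
query mem[0x0d]=0xec, mem[0x03]=0xcb, mem[0x20]=0xec, mem[0x04]=0x97

MEM[0x0d,0x03,0x20,0x04] = ec cb ec 97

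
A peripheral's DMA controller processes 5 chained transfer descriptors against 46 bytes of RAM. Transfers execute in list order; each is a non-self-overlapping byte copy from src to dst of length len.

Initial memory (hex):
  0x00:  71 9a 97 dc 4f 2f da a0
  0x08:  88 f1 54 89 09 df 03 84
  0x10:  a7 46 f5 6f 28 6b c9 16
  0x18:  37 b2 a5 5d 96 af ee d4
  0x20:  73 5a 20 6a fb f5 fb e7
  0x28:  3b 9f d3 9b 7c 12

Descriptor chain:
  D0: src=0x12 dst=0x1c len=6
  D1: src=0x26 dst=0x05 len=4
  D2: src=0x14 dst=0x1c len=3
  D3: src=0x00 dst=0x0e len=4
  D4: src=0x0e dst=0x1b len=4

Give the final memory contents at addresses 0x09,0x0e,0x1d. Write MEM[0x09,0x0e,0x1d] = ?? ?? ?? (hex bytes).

MEM[0x09,0x0e,0x1d] = f1 71 97

#0 dst[0x1c+6] := {0xf5,0x6f,0x28,0x6b,0xc9,0x16}
#1 dst[0x05+4] := {0xfb,0xe7,0x3b,0x9f}
#2 dst[0x1c+3] := {0x28,0x6b,0xc9}
#3 dst[0x0e+4] := {0x71,0x9a,0x97,0xdc}
#4 dst[0x1b+4] := {0x71,0x9a,0x97,0xdc}
query mem[0x09]=0xf1, mem[0x0e]=0x71, mem[0x1d]=0x97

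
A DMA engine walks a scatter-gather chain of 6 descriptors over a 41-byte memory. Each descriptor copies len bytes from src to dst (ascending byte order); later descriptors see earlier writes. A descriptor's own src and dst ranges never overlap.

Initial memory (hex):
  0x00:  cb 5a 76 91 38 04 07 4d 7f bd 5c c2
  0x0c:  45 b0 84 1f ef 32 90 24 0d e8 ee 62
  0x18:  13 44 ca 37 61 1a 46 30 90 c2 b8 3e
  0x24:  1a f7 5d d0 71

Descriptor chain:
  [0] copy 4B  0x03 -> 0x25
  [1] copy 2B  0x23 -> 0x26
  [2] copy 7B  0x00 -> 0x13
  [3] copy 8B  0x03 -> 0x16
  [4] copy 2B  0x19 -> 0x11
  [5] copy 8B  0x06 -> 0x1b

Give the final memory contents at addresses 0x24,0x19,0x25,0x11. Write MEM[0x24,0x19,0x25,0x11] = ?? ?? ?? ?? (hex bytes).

MEM[0x24,0x19,0x25,0x11] = 1a 07 91 07

  after D0: wrote 4B at 0x25 = 91380407
  after D1: wrote 2B at 0x26 = 3e1a
  after D2: wrote 7B at 0x13 = cb5a7691380407
  after D3: wrote 8B at 0x16 = 913804074d7fbd5c
  after D4: wrote 2B at 0x11 = 074d
  after D5: wrote 8B at 0x1b = 074d7fbd5cc245b0
query mem[0x24]=0x1a, mem[0x19]=0x07, mem[0x25]=0x91, mem[0x11]=0x07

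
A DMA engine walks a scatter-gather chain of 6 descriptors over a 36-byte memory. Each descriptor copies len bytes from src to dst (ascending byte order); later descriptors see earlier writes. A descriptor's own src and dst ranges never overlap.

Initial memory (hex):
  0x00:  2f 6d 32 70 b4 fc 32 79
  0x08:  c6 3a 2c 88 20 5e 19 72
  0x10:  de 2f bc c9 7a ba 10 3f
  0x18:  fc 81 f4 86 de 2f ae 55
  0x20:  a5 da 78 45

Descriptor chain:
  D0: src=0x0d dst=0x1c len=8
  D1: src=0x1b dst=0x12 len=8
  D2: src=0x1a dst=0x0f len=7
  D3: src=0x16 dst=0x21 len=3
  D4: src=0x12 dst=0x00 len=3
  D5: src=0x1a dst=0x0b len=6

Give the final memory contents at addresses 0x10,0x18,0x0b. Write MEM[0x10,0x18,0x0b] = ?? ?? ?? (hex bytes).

D0: mem[0x1c..0x23] <- [5e 19 72 de 2f bc c9 7a]
D1: mem[0x12..0x19] <- [86 5e 19 72 de 2f bc c9]
D2: mem[0x0f..0x15] <- [f4 86 5e 19 72 de 2f]
D3: mem[0x21..0x23] <- [de 2f bc]
D4: mem[0x00..0x02] <- [19 72 de]
D5: mem[0x0b..0x10] <- [f4 86 5e 19 72 de]
query mem[0x10]=0xde, mem[0x18]=0xbc, mem[0x0b]=0xf4

MEM[0x10,0x18,0x0b] = de bc f4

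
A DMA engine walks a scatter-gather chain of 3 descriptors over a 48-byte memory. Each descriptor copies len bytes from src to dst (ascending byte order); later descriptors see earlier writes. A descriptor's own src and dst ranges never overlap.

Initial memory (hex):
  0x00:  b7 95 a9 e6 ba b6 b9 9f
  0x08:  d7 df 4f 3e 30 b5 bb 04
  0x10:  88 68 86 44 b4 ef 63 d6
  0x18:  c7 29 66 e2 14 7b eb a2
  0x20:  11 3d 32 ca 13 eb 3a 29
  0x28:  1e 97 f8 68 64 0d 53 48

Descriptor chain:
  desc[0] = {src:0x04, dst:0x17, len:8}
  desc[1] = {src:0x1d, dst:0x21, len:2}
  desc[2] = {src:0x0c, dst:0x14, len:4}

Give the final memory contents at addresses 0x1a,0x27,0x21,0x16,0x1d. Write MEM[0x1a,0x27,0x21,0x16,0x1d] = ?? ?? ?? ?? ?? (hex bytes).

  after D0: wrote 8B at 0x17 = bab6b99fd7df4f3e
  after D1: wrote 2B at 0x21 = 4f3e
  after D2: wrote 4B at 0x14 = 30b5bb04
query mem[0x1a]=0x9f, mem[0x27]=0x29, mem[0x21]=0x4f, mem[0x16]=0xbb, mem[0x1d]=0x4f

MEM[0x1a,0x27,0x21,0x16,0x1d] = 9f 29 4f bb 4f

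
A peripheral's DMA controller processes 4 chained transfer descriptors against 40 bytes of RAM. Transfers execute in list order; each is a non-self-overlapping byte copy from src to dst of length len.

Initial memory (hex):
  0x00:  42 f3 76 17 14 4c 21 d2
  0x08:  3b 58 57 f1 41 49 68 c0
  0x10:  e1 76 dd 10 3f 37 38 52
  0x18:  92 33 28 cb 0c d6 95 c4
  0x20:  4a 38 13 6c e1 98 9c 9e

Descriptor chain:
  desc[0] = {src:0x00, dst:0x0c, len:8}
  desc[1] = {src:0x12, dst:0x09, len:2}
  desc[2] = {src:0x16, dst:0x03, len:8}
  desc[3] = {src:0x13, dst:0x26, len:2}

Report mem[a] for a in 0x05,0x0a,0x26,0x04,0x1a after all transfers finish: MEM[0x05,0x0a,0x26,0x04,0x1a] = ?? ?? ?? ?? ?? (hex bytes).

  after D0: wrote 8B at 0x0c = 42f37617144c21d2
  after D1: wrote 2B at 0x09 = 21d2
  after D2: wrote 8B at 0x03 = 3852923328cb0cd6
  after D3: wrote 2B at 0x26 = d23f
query mem[0x05]=0x92, mem[0x0a]=0xd6, mem[0x26]=0xd2, mem[0x04]=0x52, mem[0x1a]=0x28

MEM[0x05,0x0a,0x26,0x04,0x1a] = 92 d6 d2 52 28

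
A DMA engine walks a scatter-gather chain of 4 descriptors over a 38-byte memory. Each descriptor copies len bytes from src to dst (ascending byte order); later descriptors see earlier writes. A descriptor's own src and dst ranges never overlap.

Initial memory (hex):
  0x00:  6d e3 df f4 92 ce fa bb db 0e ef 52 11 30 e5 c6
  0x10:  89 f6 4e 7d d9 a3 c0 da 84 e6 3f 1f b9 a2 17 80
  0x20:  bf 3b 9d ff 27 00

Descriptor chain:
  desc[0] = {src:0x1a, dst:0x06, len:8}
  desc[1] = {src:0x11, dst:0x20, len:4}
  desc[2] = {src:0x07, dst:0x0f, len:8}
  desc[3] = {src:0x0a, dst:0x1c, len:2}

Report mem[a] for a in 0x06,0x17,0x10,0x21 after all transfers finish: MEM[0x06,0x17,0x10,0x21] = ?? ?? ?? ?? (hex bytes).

MEM[0x06,0x17,0x10,0x21] = 3f da b9 4e

D0: mem[0x06..0x0d] <- [3f 1f b9 a2 17 80 bf 3b]
D1: mem[0x20..0x23] <- [f6 4e 7d d9]
D2: mem[0x0f..0x16] <- [1f b9 a2 17 80 bf 3b e5]
D3: mem[0x1c..0x1d] <- [17 80]
query mem[0x06]=0x3f, mem[0x17]=0xda, mem[0x10]=0xb9, mem[0x21]=0x4e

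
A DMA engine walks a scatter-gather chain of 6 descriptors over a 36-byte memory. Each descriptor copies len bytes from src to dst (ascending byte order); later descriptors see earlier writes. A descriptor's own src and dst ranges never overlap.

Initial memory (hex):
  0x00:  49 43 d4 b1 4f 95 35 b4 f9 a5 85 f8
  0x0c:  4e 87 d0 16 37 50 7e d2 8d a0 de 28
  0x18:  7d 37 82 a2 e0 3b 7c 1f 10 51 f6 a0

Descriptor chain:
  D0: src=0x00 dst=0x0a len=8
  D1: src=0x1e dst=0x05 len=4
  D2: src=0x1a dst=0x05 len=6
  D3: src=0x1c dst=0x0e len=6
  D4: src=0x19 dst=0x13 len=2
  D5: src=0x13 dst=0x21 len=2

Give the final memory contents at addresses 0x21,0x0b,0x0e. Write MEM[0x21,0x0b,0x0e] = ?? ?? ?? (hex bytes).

#0 dst[0x0a+8] := {0x49,0x43,0xd4,0xb1,0x4f,0x95,0x35,0xb4}
#1 dst[0x05+4] := {0x7c,0x1f,0x10,0x51}
#2 dst[0x05+6] := {0x82,0xa2,0xe0,0x3b,0x7c,0x1f}
#3 dst[0x0e+6] := {0xe0,0x3b,0x7c,0x1f,0x10,0x51}
#4 dst[0x13+2] := {0x37,0x82}
#5 dst[0x21+2] := {0x37,0x82}
query mem[0x21]=0x37, mem[0x0b]=0x43, mem[0x0e]=0xe0

MEM[0x21,0x0b,0x0e] = 37 43 e0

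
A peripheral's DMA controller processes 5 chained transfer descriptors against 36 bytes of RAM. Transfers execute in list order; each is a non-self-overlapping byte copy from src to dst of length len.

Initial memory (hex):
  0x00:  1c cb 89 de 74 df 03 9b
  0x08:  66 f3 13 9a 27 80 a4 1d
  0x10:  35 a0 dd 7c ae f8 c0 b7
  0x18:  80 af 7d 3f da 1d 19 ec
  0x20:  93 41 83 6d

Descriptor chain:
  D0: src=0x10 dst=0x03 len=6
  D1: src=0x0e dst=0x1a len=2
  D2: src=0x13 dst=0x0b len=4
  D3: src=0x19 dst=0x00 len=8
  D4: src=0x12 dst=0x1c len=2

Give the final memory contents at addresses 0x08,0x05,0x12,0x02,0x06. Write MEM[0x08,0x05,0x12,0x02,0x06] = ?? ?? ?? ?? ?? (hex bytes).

MEM[0x08,0x05,0x12,0x02,0x06] = f8 19 dd 1d ec

[0] 0x10->0x03 len=6 : 35 a0 dd 7c ae f8
[1] 0x0e->0x1a len=2 : a4 1d
[2] 0x13->0x0b len=4 : 7c ae f8 c0
[3] 0x19->0x00 len=8 : af a4 1d da 1d 19 ec 93
[4] 0x12->0x1c len=2 : dd 7c
query mem[0x08]=0xf8, mem[0x05]=0x19, mem[0x12]=0xdd, mem[0x02]=0x1d, mem[0x06]=0xec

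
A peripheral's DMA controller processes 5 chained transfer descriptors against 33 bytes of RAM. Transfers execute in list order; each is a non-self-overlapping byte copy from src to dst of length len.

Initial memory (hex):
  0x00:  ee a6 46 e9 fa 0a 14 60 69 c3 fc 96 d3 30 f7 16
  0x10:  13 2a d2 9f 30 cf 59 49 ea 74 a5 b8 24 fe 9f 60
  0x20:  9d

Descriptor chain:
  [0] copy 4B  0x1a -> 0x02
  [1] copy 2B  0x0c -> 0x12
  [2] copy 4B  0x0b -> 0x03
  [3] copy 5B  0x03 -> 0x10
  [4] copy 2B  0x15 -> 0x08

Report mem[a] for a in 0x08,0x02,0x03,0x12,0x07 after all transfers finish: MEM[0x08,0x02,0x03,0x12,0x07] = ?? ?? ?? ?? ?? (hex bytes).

MEM[0x08,0x02,0x03,0x12,0x07] = cf a5 96 30 60

  after D0: wrote 4B at 0x02 = a5b824fe
  after D1: wrote 2B at 0x12 = d330
  after D2: wrote 4B at 0x03 = 96d330f7
  after D3: wrote 5B at 0x10 = 96d330f760
  after D4: wrote 2B at 0x08 = cf59
query mem[0x08]=0xcf, mem[0x02]=0xa5, mem[0x03]=0x96, mem[0x12]=0x30, mem[0x07]=0x60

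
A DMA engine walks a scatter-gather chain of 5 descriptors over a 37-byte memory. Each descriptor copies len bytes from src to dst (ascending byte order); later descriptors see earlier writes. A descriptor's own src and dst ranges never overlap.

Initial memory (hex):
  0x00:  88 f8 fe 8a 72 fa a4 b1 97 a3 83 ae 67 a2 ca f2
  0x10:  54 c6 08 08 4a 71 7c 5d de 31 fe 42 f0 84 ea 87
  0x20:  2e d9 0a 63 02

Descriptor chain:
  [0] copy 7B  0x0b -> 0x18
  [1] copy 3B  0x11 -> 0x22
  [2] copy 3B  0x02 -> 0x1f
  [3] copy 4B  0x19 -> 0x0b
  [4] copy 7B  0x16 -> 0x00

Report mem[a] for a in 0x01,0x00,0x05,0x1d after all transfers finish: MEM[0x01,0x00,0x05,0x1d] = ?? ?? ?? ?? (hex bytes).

MEM[0x01,0x00,0x05,0x1d] = 5d 7c ca 54

#0 dst[0x18+7] := {0xae,0x67,0xa2,0xca,0xf2,0x54,0xc6}
#1 dst[0x22+3] := {0xc6,0x08,0x08}
#2 dst[0x1f+3] := {0xfe,0x8a,0x72}
#3 dst[0x0b+4] := {0x67,0xa2,0xca,0xf2}
#4 dst[0x00+7] := {0x7c,0x5d,0xae,0x67,0xa2,0xca,0xf2}
query mem[0x01]=0x5d, mem[0x00]=0x7c, mem[0x05]=0xca, mem[0x1d]=0x54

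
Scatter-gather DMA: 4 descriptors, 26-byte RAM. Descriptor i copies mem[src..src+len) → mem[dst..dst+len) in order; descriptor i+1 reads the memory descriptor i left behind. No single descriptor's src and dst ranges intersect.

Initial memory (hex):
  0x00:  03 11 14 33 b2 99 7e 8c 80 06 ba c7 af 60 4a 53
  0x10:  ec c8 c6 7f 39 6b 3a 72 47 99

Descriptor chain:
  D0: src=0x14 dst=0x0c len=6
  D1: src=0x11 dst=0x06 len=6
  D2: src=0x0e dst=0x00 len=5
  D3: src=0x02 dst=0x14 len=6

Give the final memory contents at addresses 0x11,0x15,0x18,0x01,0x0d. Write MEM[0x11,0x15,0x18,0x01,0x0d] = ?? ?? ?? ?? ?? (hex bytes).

MEM[0x11,0x15,0x18,0x01,0x0d] = 99 99 99 72 6b

[0] 0x14->0x0c len=6 : 39 6b 3a 72 47 99
[1] 0x11->0x06 len=6 : 99 c6 7f 39 6b 3a
[2] 0x0e->0x00 len=5 : 3a 72 47 99 c6
[3] 0x02->0x14 len=6 : 47 99 c6 99 99 c6
query mem[0x11]=0x99, mem[0x15]=0x99, mem[0x18]=0x99, mem[0x01]=0x72, mem[0x0d]=0x6b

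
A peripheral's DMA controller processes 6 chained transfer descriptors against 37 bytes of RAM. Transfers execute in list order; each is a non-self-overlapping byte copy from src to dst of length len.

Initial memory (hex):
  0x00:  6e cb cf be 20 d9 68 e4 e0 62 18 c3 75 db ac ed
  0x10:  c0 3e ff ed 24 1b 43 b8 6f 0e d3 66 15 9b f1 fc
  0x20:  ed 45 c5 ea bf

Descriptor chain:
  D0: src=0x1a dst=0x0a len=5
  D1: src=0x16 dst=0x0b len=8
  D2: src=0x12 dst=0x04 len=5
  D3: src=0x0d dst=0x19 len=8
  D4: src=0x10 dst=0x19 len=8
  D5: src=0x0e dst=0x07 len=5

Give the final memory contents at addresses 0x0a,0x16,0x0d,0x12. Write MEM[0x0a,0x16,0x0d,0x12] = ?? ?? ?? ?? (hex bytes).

[0] 0x1a->0x0a len=5 : d3 66 15 9b f1
[1] 0x16->0x0b len=8 : 43 b8 6f 0e d3 66 15 9b
[2] 0x12->0x04 len=5 : 9b ed 24 1b 43
[3] 0x0d->0x19 len=8 : 6f 0e d3 66 15 9b ed 24
[4] 0x10->0x19 len=8 : 66 15 9b ed 24 1b 43 b8
[5] 0x0e->0x07 len=5 : 0e d3 66 15 9b
query mem[0x0a]=0x15, mem[0x16]=0x43, mem[0x0d]=0x6f, mem[0x12]=0x9b

MEM[0x0a,0x16,0x0d,0x12] = 15 43 6f 9b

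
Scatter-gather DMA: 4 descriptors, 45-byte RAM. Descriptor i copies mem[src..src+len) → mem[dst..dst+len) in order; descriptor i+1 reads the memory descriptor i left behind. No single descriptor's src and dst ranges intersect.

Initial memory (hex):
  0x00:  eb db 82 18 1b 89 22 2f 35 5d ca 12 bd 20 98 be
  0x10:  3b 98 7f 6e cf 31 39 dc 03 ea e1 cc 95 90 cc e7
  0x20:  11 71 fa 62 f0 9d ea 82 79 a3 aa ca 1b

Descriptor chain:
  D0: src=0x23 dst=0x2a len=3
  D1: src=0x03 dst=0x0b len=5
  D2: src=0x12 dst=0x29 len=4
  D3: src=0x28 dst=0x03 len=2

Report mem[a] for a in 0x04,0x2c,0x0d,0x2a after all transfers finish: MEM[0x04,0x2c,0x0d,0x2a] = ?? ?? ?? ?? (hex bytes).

MEM[0x04,0x2c,0x0d,0x2a] = 7f 31 89 6e

#0 dst[0x2a+3] := {0x62,0xf0,0x9d}
#1 dst[0x0b+5] := {0x18,0x1b,0x89,0x22,0x2f}
#2 dst[0x29+4] := {0x7f,0x6e,0xcf,0x31}
#3 dst[0x03+2] := {0x79,0x7f}
query mem[0x04]=0x7f, mem[0x2c]=0x31, mem[0x0d]=0x89, mem[0x2a]=0x6e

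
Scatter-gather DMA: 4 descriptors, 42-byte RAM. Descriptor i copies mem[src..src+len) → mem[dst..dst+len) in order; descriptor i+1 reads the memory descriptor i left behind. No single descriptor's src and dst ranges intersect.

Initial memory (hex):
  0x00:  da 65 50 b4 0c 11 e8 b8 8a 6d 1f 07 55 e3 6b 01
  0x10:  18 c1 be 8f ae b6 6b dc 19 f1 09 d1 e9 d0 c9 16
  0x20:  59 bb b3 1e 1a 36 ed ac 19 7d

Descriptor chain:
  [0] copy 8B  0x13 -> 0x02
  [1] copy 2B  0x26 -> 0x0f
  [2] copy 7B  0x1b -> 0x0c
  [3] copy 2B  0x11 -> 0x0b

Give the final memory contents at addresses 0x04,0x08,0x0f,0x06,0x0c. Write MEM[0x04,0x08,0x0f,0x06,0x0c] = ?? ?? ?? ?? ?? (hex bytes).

D0: mem[0x02..0x09] <- [8f ae b6 6b dc 19 f1 09]
D1: mem[0x0f..0x10] <- [ed ac]
D2: mem[0x0c..0x12] <- [d1 e9 d0 c9 16 59 bb]
D3: mem[0x0b..0x0c] <- [59 bb]
query mem[0x04]=0xb6, mem[0x08]=0xf1, mem[0x0f]=0xc9, mem[0x06]=0xdc, mem[0x0c]=0xbb

MEM[0x04,0x08,0x0f,0x06,0x0c] = b6 f1 c9 dc bb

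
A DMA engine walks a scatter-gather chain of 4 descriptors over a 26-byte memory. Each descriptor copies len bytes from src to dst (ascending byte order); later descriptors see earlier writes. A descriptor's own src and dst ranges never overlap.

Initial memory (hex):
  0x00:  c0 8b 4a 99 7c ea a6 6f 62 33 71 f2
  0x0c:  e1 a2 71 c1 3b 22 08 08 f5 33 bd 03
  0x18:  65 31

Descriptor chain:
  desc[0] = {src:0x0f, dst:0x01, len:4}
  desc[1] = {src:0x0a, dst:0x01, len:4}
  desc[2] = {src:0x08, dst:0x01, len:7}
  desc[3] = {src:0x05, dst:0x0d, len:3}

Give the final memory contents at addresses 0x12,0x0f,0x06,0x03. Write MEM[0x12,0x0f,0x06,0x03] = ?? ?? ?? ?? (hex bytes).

#0 dst[0x01+4] := {0xc1,0x3b,0x22,0x08}
#1 dst[0x01+4] := {0x71,0xf2,0xe1,0xa2}
#2 dst[0x01+7] := {0x62,0x33,0x71,0xf2,0xe1,0xa2,0x71}
#3 dst[0x0d+3] := {0xe1,0xa2,0x71}
query mem[0x12]=0x08, mem[0x0f]=0x71, mem[0x06]=0xa2, mem[0x03]=0x71

MEM[0x12,0x0f,0x06,0x03] = 08 71 a2 71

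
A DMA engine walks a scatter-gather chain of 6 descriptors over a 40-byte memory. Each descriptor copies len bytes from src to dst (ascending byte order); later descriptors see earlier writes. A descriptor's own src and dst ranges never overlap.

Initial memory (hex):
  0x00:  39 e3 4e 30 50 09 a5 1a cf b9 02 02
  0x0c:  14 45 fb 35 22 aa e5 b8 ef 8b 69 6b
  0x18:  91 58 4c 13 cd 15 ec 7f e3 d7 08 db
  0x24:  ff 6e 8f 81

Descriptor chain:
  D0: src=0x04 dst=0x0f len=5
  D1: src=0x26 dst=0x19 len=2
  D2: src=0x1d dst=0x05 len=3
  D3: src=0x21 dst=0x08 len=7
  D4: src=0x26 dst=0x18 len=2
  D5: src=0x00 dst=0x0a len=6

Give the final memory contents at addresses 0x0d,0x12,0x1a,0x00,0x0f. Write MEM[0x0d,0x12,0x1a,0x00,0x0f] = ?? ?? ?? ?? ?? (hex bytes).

  after D0: wrote 5B at 0x0f = 5009a51acf
  after D1: wrote 2B at 0x19 = 8f81
  after D2: wrote 3B at 0x05 = 15ec7f
  after D3: wrote 7B at 0x08 = d708dbff6e8f81
  after D4: wrote 2B at 0x18 = 8f81
  after D5: wrote 6B at 0x0a = 39e34e305015
query mem[0x0d]=0x30, mem[0x12]=0x1a, mem[0x1a]=0x81, mem[0x00]=0x39, mem[0x0f]=0x15

MEM[0x0d,0x12,0x1a,0x00,0x0f] = 30 1a 81 39 15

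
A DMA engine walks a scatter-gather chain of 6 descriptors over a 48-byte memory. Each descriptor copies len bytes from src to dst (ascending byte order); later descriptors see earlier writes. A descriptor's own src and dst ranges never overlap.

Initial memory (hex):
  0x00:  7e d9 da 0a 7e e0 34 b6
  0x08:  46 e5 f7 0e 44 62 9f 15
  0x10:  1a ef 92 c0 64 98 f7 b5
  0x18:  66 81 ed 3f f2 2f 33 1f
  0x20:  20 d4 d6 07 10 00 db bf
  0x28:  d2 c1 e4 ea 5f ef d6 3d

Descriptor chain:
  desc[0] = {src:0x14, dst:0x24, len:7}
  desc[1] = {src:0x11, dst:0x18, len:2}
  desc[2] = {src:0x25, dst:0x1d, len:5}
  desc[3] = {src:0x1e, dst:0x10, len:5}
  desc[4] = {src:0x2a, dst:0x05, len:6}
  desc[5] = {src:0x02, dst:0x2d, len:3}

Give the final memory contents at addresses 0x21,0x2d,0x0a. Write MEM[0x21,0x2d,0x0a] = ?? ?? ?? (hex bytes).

#0 dst[0x24+7] := {0x64,0x98,0xf7,0xb5,0x66,0x81,0xed}
#1 dst[0x18+2] := {0xef,0x92}
#2 dst[0x1d+5] := {0x98,0xf7,0xb5,0x66,0x81}
#3 dst[0x10+5] := {0xf7,0xb5,0x66,0x81,0xd6}
#4 dst[0x05+6] := {0xed,0xea,0x5f,0xef,0xd6,0x3d}
#5 dst[0x2d+3] := {0xda,0x0a,0x7e}
query mem[0x21]=0x81, mem[0x2d]=0xda, mem[0x0a]=0x3d

MEM[0x21,0x2d,0x0a] = 81 da 3d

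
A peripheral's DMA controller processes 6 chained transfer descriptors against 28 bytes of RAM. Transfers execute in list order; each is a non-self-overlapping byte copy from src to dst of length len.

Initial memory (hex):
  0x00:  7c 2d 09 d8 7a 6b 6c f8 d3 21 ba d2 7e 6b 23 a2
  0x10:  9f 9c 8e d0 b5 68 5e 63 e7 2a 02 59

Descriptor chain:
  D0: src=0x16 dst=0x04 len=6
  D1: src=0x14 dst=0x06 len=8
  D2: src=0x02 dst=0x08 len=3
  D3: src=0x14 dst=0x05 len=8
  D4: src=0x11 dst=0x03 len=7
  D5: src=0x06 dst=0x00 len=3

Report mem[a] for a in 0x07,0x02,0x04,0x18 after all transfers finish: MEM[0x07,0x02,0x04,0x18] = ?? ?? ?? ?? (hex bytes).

MEM[0x07,0x02,0x04,0x18] = 68 5e 8e e7

[0] 0x16->0x04 len=6 : 5e 63 e7 2a 02 59
[1] 0x14->0x06 len=8 : b5 68 5e 63 e7 2a 02 59
[2] 0x02->0x08 len=3 : 09 d8 5e
[3] 0x14->0x05 len=8 : b5 68 5e 63 e7 2a 02 59
[4] 0x11->0x03 len=7 : 9c 8e d0 b5 68 5e 63
[5] 0x06->0x00 len=3 : b5 68 5e
query mem[0x07]=0x68, mem[0x02]=0x5e, mem[0x04]=0x8e, mem[0x18]=0xe7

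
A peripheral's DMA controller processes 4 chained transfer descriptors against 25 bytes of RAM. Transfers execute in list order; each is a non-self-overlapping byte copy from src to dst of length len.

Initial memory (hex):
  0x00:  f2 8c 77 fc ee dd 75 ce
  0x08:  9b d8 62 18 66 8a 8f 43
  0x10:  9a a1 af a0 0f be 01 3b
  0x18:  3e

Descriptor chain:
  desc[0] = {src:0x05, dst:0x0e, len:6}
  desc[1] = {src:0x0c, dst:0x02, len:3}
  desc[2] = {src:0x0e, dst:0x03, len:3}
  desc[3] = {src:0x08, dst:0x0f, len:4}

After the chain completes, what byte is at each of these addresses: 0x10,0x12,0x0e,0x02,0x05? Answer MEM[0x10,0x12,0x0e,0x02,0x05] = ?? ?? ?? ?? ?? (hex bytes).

MEM[0x10,0x12,0x0e,0x02,0x05] = d8 18 dd 66 ce

  after D0: wrote 6B at 0x0e = dd75ce9bd862
  after D1: wrote 3B at 0x02 = 668add
  after D2: wrote 3B at 0x03 = dd75ce
  after D3: wrote 4B at 0x0f = 9bd86218
query mem[0x10]=0xd8, mem[0x12]=0x18, mem[0x0e]=0xdd, mem[0x02]=0x66, mem[0x05]=0xce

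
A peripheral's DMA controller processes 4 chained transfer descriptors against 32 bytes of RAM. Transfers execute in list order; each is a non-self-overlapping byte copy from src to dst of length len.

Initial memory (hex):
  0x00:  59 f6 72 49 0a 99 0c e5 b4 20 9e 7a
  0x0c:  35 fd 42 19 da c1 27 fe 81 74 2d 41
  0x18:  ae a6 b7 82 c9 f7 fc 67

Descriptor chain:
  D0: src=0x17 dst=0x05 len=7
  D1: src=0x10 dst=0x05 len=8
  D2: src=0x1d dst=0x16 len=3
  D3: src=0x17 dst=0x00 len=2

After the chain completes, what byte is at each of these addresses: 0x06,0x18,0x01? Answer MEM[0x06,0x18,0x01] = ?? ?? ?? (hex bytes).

MEM[0x06,0x18,0x01] = c1 67 67

D0: mem[0x05..0x0b] <- [41 ae a6 b7 82 c9 f7]
D1: mem[0x05..0x0c] <- [da c1 27 fe 81 74 2d 41]
D2: mem[0x16..0x18] <- [f7 fc 67]
D3: mem[0x00..0x01] <- [fc 67]
query mem[0x06]=0xc1, mem[0x18]=0x67, mem[0x01]=0x67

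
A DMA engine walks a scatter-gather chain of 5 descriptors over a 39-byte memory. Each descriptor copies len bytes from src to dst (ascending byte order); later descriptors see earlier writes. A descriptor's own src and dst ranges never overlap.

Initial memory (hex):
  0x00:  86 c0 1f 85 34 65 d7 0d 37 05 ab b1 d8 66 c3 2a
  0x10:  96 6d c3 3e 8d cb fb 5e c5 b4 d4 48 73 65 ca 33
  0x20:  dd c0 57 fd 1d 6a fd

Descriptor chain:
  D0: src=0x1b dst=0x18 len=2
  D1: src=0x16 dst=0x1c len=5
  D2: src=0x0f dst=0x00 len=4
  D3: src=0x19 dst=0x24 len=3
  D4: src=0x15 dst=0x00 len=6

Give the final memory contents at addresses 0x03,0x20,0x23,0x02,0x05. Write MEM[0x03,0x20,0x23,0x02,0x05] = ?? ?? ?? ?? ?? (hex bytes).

MEM[0x03,0x20,0x23,0x02,0x05] = 48 d4 fd 5e d4

[0] 0x1b->0x18 len=2 : 48 73
[1] 0x16->0x1c len=5 : fb 5e 48 73 d4
[2] 0x0f->0x00 len=4 : 2a 96 6d c3
[3] 0x19->0x24 len=3 : 73 d4 48
[4] 0x15->0x00 len=6 : cb fb 5e 48 73 d4
query mem[0x03]=0x48, mem[0x20]=0xd4, mem[0x23]=0xfd, mem[0x02]=0x5e, mem[0x05]=0xd4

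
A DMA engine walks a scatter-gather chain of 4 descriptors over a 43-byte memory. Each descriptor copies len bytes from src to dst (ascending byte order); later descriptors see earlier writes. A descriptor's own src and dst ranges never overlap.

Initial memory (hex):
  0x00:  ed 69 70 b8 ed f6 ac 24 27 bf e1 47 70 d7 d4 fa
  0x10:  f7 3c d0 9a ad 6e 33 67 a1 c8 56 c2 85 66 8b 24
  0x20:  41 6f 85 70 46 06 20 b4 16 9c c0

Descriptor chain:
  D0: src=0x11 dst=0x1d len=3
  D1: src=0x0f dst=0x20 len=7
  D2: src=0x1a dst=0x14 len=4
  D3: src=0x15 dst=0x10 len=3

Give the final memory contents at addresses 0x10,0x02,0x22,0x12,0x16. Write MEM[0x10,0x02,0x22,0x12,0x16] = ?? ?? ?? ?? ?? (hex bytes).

D0: mem[0x1d..0x1f] <- [3c d0 9a]
D1: mem[0x20..0x26] <- [fa f7 3c d0 9a ad 6e]
D2: mem[0x14..0x17] <- [56 c2 85 3c]
D3: mem[0x10..0x12] <- [c2 85 3c]
query mem[0x10]=0xc2, mem[0x02]=0x70, mem[0x22]=0x3c, mem[0x12]=0x3c, mem[0x16]=0x85

MEM[0x10,0x02,0x22,0x12,0x16] = c2 70 3c 3c 85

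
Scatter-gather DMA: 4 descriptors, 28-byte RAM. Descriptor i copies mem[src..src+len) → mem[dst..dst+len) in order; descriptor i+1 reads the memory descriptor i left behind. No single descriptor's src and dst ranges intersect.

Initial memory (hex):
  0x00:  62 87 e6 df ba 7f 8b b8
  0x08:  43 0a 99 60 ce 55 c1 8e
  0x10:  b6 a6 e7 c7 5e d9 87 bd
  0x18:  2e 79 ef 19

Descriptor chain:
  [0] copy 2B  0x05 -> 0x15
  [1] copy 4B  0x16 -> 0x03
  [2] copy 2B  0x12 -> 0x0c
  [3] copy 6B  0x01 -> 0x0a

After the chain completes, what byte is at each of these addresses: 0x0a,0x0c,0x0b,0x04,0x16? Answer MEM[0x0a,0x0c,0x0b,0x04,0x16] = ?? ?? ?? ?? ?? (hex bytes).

  after D0: wrote 2B at 0x15 = 7f8b
  after D1: wrote 4B at 0x03 = 8bbd2e79
  after D2: wrote 2B at 0x0c = e7c7
  after D3: wrote 6B at 0x0a = 87e68bbd2e79
query mem[0x0a]=0x87, mem[0x0c]=0x8b, mem[0x0b]=0xe6, mem[0x04]=0xbd, mem[0x16]=0x8b

MEM[0x0a,0x0c,0x0b,0x04,0x16] = 87 8b e6 bd 8b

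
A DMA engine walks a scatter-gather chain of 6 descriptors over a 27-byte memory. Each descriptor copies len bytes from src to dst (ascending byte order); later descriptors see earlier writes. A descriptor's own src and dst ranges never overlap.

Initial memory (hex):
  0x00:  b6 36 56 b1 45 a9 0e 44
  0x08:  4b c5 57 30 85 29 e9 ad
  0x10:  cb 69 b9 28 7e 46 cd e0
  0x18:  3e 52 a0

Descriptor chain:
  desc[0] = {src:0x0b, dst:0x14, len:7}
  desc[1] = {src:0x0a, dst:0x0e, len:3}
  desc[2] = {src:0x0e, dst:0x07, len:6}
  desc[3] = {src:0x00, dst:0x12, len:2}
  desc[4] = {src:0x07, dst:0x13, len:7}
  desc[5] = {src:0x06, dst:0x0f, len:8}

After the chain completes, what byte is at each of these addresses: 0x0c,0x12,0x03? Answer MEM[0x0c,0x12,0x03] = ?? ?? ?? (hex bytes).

MEM[0x0c,0x12,0x03] = 28 85 b1

D0: mem[0x14..0x1a] <- [30 85 29 e9 ad cb 69]
D1: mem[0x0e..0x10] <- [57 30 85]
D2: mem[0x07..0x0c] <- [57 30 85 69 b9 28]
D3: mem[0x12..0x13] <- [b6 36]
D4: mem[0x13..0x19] <- [57 30 85 69 b9 28 29]
D5: mem[0x0f..0x16] <- [0e 57 30 85 69 b9 28 29]
query mem[0x0c]=0x28, mem[0x12]=0x85, mem[0x03]=0xb1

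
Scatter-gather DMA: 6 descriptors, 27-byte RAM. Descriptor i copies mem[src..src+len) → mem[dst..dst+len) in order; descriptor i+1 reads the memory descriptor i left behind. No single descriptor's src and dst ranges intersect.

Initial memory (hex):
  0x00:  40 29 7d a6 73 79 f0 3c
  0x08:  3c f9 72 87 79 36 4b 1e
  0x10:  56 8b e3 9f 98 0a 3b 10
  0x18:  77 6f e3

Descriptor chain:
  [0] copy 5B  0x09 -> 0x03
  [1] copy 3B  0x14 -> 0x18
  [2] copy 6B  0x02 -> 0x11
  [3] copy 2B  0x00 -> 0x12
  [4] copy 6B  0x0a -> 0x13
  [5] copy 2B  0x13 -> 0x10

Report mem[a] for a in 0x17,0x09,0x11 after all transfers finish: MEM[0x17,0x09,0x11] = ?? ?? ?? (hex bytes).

[0] 0x09->0x03 len=5 : f9 72 87 79 36
[1] 0x14->0x18 len=3 : 98 0a 3b
[2] 0x02->0x11 len=6 : 7d f9 72 87 79 36
[3] 0x00->0x12 len=2 : 40 29
[4] 0x0a->0x13 len=6 : 72 87 79 36 4b 1e
[5] 0x13->0x10 len=2 : 72 87
query mem[0x17]=0x4b, mem[0x09]=0xf9, mem[0x11]=0x87

MEM[0x17,0x09,0x11] = 4b f9 87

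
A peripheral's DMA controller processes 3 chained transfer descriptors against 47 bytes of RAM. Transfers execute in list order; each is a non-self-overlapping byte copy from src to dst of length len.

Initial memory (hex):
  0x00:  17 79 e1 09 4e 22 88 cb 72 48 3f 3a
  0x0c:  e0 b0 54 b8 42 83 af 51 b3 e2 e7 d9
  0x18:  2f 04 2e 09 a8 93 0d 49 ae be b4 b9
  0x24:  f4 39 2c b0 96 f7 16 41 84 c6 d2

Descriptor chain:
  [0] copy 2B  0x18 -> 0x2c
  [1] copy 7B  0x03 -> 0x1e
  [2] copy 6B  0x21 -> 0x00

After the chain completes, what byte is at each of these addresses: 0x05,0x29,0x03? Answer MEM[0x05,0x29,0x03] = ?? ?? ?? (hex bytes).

MEM[0x05,0x29,0x03] = 2c f7 48

[0] 0x18->0x2c len=2 : 2f 04
[1] 0x03->0x1e len=7 : 09 4e 22 88 cb 72 48
[2] 0x21->0x00 len=6 : 88 cb 72 48 39 2c
query mem[0x05]=0x2c, mem[0x29]=0xf7, mem[0x03]=0x48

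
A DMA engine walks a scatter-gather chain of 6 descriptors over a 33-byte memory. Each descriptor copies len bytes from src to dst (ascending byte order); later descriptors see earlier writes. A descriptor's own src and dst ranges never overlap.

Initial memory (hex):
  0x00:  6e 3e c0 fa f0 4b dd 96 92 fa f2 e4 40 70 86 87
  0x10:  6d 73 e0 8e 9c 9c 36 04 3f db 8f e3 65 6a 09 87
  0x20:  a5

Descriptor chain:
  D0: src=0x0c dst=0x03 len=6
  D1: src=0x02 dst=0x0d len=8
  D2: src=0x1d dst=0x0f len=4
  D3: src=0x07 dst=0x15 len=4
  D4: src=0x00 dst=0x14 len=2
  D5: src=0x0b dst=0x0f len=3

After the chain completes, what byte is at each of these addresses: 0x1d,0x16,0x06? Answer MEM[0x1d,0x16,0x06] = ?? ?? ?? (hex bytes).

[0] 0x0c->0x03 len=6 : 40 70 86 87 6d 73
[1] 0x02->0x0d len=8 : c0 40 70 86 87 6d 73 fa
[2] 0x1d->0x0f len=4 : 6a 09 87 a5
[3] 0x07->0x15 len=4 : 6d 73 fa f2
[4] 0x00->0x14 len=2 : 6e 3e
[5] 0x0b->0x0f len=3 : e4 40 c0
query mem[0x1d]=0x6a, mem[0x16]=0x73, mem[0x06]=0x87

MEM[0x1d,0x16,0x06] = 6a 73 87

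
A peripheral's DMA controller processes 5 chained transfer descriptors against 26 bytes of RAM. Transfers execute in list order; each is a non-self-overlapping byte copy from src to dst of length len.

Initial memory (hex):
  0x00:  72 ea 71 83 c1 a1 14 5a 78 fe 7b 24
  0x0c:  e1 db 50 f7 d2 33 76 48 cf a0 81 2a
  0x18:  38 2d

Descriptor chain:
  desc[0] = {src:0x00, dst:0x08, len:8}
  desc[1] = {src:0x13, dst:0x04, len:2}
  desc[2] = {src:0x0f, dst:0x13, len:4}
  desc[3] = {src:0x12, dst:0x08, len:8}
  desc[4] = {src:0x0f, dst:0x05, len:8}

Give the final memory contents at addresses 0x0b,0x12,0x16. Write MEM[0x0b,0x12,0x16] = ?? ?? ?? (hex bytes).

D0: mem[0x08..0x0f] <- [72 ea 71 83 c1 a1 14 5a]
D1: mem[0x04..0x05] <- [48 cf]
D2: mem[0x13..0x16] <- [5a d2 33 76]
D3: mem[0x08..0x0f] <- [76 5a d2 33 76 2a 38 2d]
D4: mem[0x05..0x0c] <- [2d d2 33 76 5a d2 33 76]
query mem[0x0b]=0x33, mem[0x12]=0x76, mem[0x16]=0x76

MEM[0x0b,0x12,0x16] = 33 76 76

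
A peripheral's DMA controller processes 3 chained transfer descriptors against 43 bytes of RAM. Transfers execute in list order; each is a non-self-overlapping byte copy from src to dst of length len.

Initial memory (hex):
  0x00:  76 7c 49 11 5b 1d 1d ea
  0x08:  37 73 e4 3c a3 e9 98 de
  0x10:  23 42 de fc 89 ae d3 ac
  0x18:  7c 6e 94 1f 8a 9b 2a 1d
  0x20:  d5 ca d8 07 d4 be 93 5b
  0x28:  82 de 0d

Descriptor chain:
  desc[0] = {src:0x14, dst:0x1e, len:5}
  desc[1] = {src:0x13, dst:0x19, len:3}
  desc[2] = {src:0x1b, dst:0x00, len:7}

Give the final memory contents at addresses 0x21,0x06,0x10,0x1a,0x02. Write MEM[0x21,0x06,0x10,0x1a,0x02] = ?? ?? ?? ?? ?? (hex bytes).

D0: mem[0x1e..0x22] <- [89 ae d3 ac 7c]
D1: mem[0x19..0x1b] <- [fc 89 ae]
D2: mem[0x00..0x06] <- [ae 8a 9b 89 ae d3 ac]
query mem[0x21]=0xac, mem[0x06]=0xac, mem[0x10]=0x23, mem[0x1a]=0x89, mem[0x02]=0x9b

MEM[0x21,0x06,0x10,0x1a,0x02] = ac ac 23 89 9b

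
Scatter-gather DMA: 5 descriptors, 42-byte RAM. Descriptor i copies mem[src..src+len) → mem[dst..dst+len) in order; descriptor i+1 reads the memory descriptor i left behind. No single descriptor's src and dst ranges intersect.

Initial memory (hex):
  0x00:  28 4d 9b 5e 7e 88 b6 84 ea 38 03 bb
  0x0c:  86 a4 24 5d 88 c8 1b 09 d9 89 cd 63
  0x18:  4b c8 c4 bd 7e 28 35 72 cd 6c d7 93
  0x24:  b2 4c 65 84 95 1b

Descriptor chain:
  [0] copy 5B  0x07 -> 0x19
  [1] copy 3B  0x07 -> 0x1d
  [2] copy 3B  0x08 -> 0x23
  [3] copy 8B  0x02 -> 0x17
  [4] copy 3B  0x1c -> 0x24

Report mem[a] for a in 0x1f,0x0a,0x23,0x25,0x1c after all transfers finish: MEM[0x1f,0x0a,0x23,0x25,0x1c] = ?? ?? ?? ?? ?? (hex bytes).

MEM[0x1f,0x0a,0x23,0x25,0x1c] = 38 03 ea ea 84

[0] 0x07->0x19 len=5 : 84 ea 38 03 bb
[1] 0x07->0x1d len=3 : 84 ea 38
[2] 0x08->0x23 len=3 : ea 38 03
[3] 0x02->0x17 len=8 : 9b 5e 7e 88 b6 84 ea 38
[4] 0x1c->0x24 len=3 : 84 ea 38
query mem[0x1f]=0x38, mem[0x0a]=0x03, mem[0x23]=0xea, mem[0x25]=0xea, mem[0x1c]=0x84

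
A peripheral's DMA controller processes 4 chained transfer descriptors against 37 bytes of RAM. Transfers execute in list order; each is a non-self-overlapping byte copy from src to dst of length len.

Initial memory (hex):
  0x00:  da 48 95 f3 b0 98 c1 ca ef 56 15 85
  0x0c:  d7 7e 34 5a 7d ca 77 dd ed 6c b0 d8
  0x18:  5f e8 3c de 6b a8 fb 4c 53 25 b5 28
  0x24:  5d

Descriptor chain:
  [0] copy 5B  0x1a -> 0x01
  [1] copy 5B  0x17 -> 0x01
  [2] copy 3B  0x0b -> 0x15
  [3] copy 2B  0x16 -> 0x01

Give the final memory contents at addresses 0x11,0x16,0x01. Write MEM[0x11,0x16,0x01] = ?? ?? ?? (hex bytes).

D0: mem[0x01..0x05] <- [3c de 6b a8 fb]
D1: mem[0x01..0x05] <- [d8 5f e8 3c de]
D2: mem[0x15..0x17] <- [85 d7 7e]
D3: mem[0x01..0x02] <- [d7 7e]
query mem[0x11]=0xca, mem[0x16]=0xd7, mem[0x01]=0xd7

MEM[0x11,0x16,0x01] = ca d7 d7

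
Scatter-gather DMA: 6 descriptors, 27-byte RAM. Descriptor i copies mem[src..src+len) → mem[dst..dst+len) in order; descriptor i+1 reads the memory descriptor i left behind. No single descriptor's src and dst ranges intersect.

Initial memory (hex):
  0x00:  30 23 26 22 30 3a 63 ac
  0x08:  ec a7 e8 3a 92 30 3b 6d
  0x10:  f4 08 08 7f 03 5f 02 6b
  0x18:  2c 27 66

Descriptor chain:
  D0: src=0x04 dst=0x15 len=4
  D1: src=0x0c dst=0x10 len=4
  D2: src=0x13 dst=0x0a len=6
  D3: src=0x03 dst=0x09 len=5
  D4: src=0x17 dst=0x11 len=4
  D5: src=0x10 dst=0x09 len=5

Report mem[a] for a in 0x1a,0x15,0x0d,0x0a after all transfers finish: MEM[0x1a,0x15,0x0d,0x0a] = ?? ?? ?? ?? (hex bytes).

MEM[0x1a,0x15,0x0d,0x0a] = 66 30 66 63

  after D0: wrote 4B at 0x15 = 303a63ac
  after D1: wrote 4B at 0x10 = 92303b6d
  after D2: wrote 6B at 0x0a = 6d03303a63ac
  after D3: wrote 5B at 0x09 = 22303a63ac
  after D4: wrote 4B at 0x11 = 63ac2766
  after D5: wrote 5B at 0x09 = 9263ac2766
query mem[0x1a]=0x66, mem[0x15]=0x30, mem[0x0d]=0x66, mem[0x0a]=0x63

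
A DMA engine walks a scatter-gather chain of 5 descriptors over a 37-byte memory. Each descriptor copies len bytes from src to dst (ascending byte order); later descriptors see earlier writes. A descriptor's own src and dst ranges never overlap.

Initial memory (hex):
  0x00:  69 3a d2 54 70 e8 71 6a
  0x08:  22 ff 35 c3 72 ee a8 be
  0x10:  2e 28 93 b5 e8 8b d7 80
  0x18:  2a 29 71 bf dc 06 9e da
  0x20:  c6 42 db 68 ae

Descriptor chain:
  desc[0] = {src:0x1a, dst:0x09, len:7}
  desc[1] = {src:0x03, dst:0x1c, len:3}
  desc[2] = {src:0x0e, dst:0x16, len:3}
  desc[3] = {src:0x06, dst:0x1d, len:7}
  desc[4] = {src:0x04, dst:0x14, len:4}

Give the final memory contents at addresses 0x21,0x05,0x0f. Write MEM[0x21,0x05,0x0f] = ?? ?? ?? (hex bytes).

  after D0: wrote 7B at 0x09 = 71bfdc069edac6
  after D1: wrote 3B at 0x1c = 5470e8
  after D2: wrote 3B at 0x16 = dac62e
  after D3: wrote 7B at 0x1d = 716a2271bfdc06
  after D4: wrote 4B at 0x14 = 70e8716a
query mem[0x21]=0xbf, mem[0x05]=0xe8, mem[0x0f]=0xc6

MEM[0x21,0x05,0x0f] = bf e8 c6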